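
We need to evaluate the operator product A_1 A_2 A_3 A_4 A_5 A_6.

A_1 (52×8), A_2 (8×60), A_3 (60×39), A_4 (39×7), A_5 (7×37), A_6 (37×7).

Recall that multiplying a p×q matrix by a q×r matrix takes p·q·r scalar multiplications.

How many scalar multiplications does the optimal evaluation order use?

Adjacent pairs: A_1A_2 = 52·8·60 = 24960; A_2A_3 = 8·60·39 = 18720; A_3A_4 = 60·39·7 = 16380; A_4A_5 = 39·7·37 = 10101; A_5A_6 = 7·37·7 = 1813.
Length 3: A_1..A_3: k=1: 0+18720+52·8·39=34944; k=2: 24960+0+52·60·39=146640 → min 34944 | A_2..A_4: k=2: 0+16380+8·60·7=19740; k=3: 18720+0+8·39·7=20904 → min 19740 | A_3..A_5: k=3: 0+10101+60·39·37=96681; k=4: 16380+0+60·7·37=31920 → min 31920 | A_4..A_6: k=4: 0+1813+39·7·7=3724; k=5: 10101+0+39·37·7=20202 → min 3724.
Length 4: A_1..A_4: k=1: 0+19740+52·8·7=22652; k=2: 24960+16380+52·60·7=63180; k=3: 34944+0+52·39·7=49140 → min 22652 | A_2..A_5: k=2: 0+31920+8·60·37=49680; k=3: 18720+10101+8·39·37=40365; k=4: 19740+0+8·7·37=21812 → min 21812 | A_3..A_6: k=3: 0+3724+60·39·7=20104; k=4: 16380+1813+60·7·7=21133; k=5: 31920+0+60·37·7=47460 → min 20104.
Length 5: A_1..A_5: k=1: 0+21812+52·8·37=37204; k=2: 24960+31920+52·60·37=172320; k=3: 34944+10101+52·39·37=120081; k=4: 22652+0+52·7·37=36120 → min 36120 | A_2..A_6: k=2: 0+20104+8·60·7=23464; k=3: 18720+3724+8·39·7=24628; k=4: 19740+1813+8·7·7=21945; k=5: 21812+0+8·37·7=23884 → min 21945.
Length 6: A_1..A_6: k=1: 0+21945+52·8·7=24857; k=2: 24960+20104+52·60·7=66904; k=3: 34944+3724+52·39·7=52864; k=4: 22652+1813+52·7·7=27013; k=5: 36120+0+52·37·7=49588 → min 24857.
Optimal order: (A_1 ((A_2 (A_3 A_4)) (A_5 A_6))) with cost 24857.

24857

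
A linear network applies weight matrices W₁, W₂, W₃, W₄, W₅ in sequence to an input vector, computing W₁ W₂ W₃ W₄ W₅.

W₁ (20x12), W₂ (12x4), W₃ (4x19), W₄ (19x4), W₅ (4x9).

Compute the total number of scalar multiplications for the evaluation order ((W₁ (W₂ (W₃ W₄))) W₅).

2176

(W₃ W₄): 4×19 by 19×4 → 4×4, cost 4·19·4 = 304
(W₂ (W₃ W₄)): 12×4 by 4×4 → 12×4, cost 12·4·4 = 192; cumulative 496
(W₁ (W₂ (W₃ W₄))): 20×12 by 12×4 → 20×4, cost 20·12·4 = 960; cumulative 1456
((W₁ (W₂ (W₃ W₄))) W₅): 20×4 by 4×9 → 20×9, cost 20·4·9 = 720; cumulative 2176
Total: 2176 scalar multiplications.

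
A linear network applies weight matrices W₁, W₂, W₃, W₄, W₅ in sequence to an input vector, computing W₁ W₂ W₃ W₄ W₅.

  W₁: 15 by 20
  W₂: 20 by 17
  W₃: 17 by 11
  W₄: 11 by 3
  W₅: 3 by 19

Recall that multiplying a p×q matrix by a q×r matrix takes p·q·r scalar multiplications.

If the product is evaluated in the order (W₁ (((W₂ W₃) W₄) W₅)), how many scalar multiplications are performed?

(W₂ W₃): 20×17 by 17×11 → 20×11, cost 20·17·11 = 3740
((W₂ W₃) W₄): 20×11 by 11×3 → 20×3, cost 20·11·3 = 660; cumulative 4400
(((W₂ W₃) W₄) W₅): 20×3 by 3×19 → 20×19, cost 20·3·19 = 1140; cumulative 5540
(W₁ (((W₂ W₃) W₄) W₅)): 15×20 by 20×19 → 15×19, cost 15·20·19 = 5700; cumulative 11240
Total: 11240 scalar multiplications.

11240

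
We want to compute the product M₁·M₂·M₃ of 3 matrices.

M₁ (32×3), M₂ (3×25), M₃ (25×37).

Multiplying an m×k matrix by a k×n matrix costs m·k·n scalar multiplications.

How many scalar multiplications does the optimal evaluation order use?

6327

Order (M₁·(M₂·M₃)): (M₂·M₃): 3×25 by 25×37 → 3×37, cost 3·25·37 = 2775; (M₁·(M₂·M₃)): 32×3 by 3×37 → 32×37, cost 32·3·37 = 3552; cumulative 6327. Total 6327.
Order ((M₁·M₂)·M₃): (M₁·M₂): 32×3 by 3×25 → 32×25, cost 32·3·25 = 2400; ((M₁·M₂)·M₃): 32×25 by 25×37 → 32×37, cost 32·25·37 = 29600; cumulative 32000. Total 32000.
Minimum: 6327.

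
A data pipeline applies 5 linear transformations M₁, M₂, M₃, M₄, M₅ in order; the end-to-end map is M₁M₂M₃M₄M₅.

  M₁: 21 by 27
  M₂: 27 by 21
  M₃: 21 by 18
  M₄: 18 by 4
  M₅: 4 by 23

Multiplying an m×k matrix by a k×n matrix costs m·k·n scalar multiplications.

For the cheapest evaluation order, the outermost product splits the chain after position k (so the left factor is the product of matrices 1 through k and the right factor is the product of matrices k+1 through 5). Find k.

Adjacent pairs: M₁M₂ = 21·27·21 = 11907; M₂M₃ = 27·21·18 = 10206; M₃M₄ = 21·18·4 = 1512; M₄M₅ = 18·4·23 = 1656.
Length 3: M₁..M₃: k=1: 0+10206+21·27·18=20412; k=2: 11907+0+21·21·18=19845 → min 19845 | M₂..M₄: k=2: 0+1512+27·21·4=3780; k=3: 10206+0+27·18·4=12150 → min 3780 | M₃..M₅: k=3: 0+1656+21·18·23=10350; k=4: 1512+0+21·4·23=3444 → min 3444.
Length 4: M₁..M₄: k=1: 0+3780+21·27·4=6048; k=2: 11907+1512+21·21·4=15183; k=3: 19845+0+21·18·4=21357 → min 6048 | M₂..M₅: k=2: 0+3444+27·21·23=16485; k=3: 10206+1656+27·18·23=23040; k=4: 3780+0+27·4·23=6264 → min 6264.
Top-level splits: k=1: (M₁..M₁)·(M₂..M₅) → 0+6264+21·27·23 = 19305; k=2: (M₁..M₂)·(M₃..M₅) → 11907+3444+21·21·23 = 25494; k=3: (M₁..M₃)·(M₄..M₅) → 19845+1656+21·18·23 = 30195; k=4: (M₁..M₄)·(M₅..M₅) → 6048+0+21·4·23 = 7980.
Best split is after M₄, i.e. k = 4.

4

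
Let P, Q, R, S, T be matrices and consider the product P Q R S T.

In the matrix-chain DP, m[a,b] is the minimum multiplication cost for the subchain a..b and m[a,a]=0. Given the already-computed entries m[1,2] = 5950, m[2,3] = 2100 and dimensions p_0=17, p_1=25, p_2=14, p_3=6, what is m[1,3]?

m[1,3] = min over k∈[1,2] of m[1,k]+m[k+1,3]+p_{0}·p_k·p_{3}.
k=1: 0 + 2100 + 17·25·6 = 4650; k=2: 5950 + 0 + 17·14·6 = 7378.
Minimum: 4650 at k=1.

4650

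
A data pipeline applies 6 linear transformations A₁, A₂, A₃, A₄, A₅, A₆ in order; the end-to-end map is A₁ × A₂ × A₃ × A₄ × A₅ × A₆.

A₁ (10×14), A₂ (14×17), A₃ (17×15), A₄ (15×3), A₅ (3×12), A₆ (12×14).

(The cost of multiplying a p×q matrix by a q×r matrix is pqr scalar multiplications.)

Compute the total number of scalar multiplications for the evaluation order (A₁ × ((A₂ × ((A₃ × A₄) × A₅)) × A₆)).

8545

(A₃ × A₄): 17×15 by 15×3 → 17×3, cost 17·15·3 = 765
((A₃ × A₄) × A₅): 17×3 by 3×12 → 17×12, cost 17·3·12 = 612; cumulative 1377
(A₂ × ((A₃ × A₄) × A₅)): 14×17 by 17×12 → 14×12, cost 14·17·12 = 2856; cumulative 4233
((A₂ × ((A₃ × A₄) × A₅)) × A₆): 14×12 by 12×14 → 14×14, cost 14·12·14 = 2352; cumulative 6585
(A₁ × ((A₂ × ((A₃ × A₄) × A₅)) × A₆)): 10×14 by 14×14 → 10×14, cost 10·14·14 = 1960; cumulative 8545
Total: 8545 scalar multiplications.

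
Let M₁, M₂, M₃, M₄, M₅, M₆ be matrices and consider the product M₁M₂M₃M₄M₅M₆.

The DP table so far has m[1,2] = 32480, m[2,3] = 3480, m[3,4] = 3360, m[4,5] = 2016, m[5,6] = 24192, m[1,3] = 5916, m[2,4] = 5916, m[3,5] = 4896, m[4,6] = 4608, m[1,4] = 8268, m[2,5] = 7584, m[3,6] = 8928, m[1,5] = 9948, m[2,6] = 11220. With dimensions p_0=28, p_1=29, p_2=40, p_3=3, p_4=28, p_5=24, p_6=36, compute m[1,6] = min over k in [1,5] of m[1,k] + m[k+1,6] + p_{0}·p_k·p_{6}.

m[1,6] = min over k∈[1,5] of m[1,k]+m[k+1,6]+p_{0}·p_k·p_{6}.
k=1: 0 + 11220 + 28·29·36 = 40452; k=2: 32480 + 8928 + 28·40·36 = 81728; k=3: 5916 + 4608 + 28·3·36 = 13548; k=4: 8268 + 24192 + 28·28·36 = 60684; k=5: 9948 + 0 + 28·24·36 = 34140.
Minimum: 13548 at k=3.

13548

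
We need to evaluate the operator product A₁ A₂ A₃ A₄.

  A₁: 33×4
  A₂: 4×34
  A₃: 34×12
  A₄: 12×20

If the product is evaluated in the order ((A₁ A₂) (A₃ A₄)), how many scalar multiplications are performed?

(A₁ A₂): 33×4 by 4×34 → 33×34, cost 33·4·34 = 4488
(A₃ A₄): 34×12 by 12×20 → 34×20, cost 34·12·20 = 8160
((A₁ A₂) (A₃ A₄)): 33×34 by 34×20 → 33×20, cost 33·34·20 = 22440; cumulative 35088
Total: 35088 scalar multiplications.

35088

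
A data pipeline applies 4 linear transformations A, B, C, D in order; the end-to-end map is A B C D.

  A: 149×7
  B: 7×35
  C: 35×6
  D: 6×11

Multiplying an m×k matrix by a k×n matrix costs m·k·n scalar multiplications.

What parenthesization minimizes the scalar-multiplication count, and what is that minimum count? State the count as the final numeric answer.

Adjacent pairs: AB = 149·7·35 = 36505; BC = 7·35·6 = 1470; CD = 35·6·11 = 2310.
Length 3: A..C: k=1: 0+1470+149·7·6=7728; k=2: 36505+0+149·35·6=67795 → min 7728 | B..D: k=2: 0+2310+7·35·11=5005; k=3: 1470+0+7·6·11=1932 → min 1932.
Length 4: A..D: k=1: 0+1932+149·7·11=13405; k=2: 36505+2310+149·35·11=96180; k=3: 7728+0+149·6·11=17562 → min 13405.
Optimal parenthesization: (A ((B C) D)) with cost 13405.

13405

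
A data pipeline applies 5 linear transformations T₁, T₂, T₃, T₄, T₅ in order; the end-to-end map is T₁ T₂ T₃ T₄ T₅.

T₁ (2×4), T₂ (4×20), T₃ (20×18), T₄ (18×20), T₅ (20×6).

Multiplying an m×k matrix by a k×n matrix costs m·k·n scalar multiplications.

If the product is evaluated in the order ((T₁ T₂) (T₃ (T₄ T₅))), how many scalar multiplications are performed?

4720

(T₁ T₂): 2×4 by 4×20 → 2×20, cost 2·4·20 = 160
(T₄ T₅): 18×20 by 20×6 → 18×6, cost 18·20·6 = 2160
(T₃ (T₄ T₅)): 20×18 by 18×6 → 20×6, cost 20·18·6 = 2160; cumulative 4320
((T₁ T₂) (T₃ (T₄ T₅))): 2×20 by 20×6 → 2×6, cost 2·20·6 = 240; cumulative 4720
Total: 4720 scalar multiplications.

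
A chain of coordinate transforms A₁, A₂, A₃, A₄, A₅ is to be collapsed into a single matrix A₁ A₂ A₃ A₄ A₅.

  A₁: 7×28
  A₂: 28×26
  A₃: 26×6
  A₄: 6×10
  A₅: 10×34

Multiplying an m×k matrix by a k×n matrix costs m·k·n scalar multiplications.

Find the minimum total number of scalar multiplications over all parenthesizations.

Adjacent pairs: A₁A₂ = 7·28·26 = 5096; A₂A₃ = 28·26·6 = 4368; A₃A₄ = 26·6·10 = 1560; A₄A₅ = 6·10·34 = 2040.
Length 3: A₁..A₃: k=1: 0+4368+7·28·6=5544; k=2: 5096+0+7·26·6=6188 → min 5544 | A₂..A₄: k=2: 0+1560+28·26·10=8840; k=3: 4368+0+28·6·10=6048 → min 6048 | A₃..A₅: k=3: 0+2040+26·6·34=7344; k=4: 1560+0+26·10·34=10400 → min 7344.
Length 4: A₁..A₄: k=1: 0+6048+7·28·10=8008; k=2: 5096+1560+7·26·10=8476; k=3: 5544+0+7·6·10=5964 → min 5964 | A₂..A₅: k=2: 0+7344+28·26·34=32096; k=3: 4368+2040+28·6·34=12120; k=4: 6048+0+28·10·34=15568 → min 12120.
Length 5: A₁..A₅: k=1: 0+12120+7·28·34=18784; k=2: 5096+7344+7·26·34=18628; k=3: 5544+2040+7·6·34=9012; k=4: 5964+0+7·10·34=8344 → min 8344.
Optimal order: (((A₁ (A₂ A₃)) A₄) A₅) with cost 8344.

8344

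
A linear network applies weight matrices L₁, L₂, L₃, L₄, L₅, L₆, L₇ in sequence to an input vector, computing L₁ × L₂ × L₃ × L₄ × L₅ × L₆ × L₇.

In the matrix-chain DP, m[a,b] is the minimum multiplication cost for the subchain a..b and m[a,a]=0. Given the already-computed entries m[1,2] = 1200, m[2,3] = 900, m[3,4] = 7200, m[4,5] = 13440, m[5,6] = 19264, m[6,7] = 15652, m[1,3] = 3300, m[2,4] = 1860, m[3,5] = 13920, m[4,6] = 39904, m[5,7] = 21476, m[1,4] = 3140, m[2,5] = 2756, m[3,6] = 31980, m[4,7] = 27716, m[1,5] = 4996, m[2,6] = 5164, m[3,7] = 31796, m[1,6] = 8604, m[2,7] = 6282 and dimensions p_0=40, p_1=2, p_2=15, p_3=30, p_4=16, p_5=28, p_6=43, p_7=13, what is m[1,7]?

7322

m[1,7] = min over k∈[1,6] of m[1,k]+m[k+1,7]+p_{0}·p_k·p_{7}.
k=1: 0 + 6282 + 40·2·13 = 7322; k=2: 1200 + 31796 + 40·15·13 = 40796; k=3: 3300 + 27716 + 40·30·13 = 46616; k=4: 3140 + 21476 + 40·16·13 = 32936; k=5: 4996 + 15652 + 40·28·13 = 35208; k=6: 8604 + 0 + 40·43·13 = 30964.
Minimum: 7322 at k=1.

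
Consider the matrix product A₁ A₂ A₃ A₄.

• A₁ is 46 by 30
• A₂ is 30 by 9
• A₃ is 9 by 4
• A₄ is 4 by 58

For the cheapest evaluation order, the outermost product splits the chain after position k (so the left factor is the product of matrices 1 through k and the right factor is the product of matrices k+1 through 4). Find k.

3

Adjacent pairs: A₁A₂ = 46·30·9 = 12420; A₂A₃ = 30·9·4 = 1080; A₃A₄ = 9·4·58 = 2088.
Length 3: A₁..A₃: k=1: 0+1080+46·30·4=6600; k=2: 12420+0+46·9·4=14076 → min 6600 | A₂..A₄: k=2: 0+2088+30·9·58=17748; k=3: 1080+0+30·4·58=8040 → min 8040.
Top-level splits: k=1: (A₁..A₁)·(A₂..A₄) → 0+8040+46·30·58 = 88080; k=2: (A₁..A₂)·(A₃..A₄) → 12420+2088+46·9·58 = 38520; k=3: (A₁..A₃)·(A₄..A₄) → 6600+0+46·4·58 = 17272.
Best split is after A₃, i.e. k = 3.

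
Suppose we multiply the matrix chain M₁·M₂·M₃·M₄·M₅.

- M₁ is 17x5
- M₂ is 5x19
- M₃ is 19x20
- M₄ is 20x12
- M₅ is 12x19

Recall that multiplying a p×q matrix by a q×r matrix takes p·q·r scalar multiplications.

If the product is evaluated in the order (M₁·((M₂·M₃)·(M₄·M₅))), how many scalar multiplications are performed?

9975

(M₂·M₃): 5×19 by 19×20 → 5×20, cost 5·19·20 = 1900
(M₄·M₅): 20×12 by 12×19 → 20×19, cost 20·12·19 = 4560
((M₂·M₃)·(M₄·M₅)): 5×20 by 20×19 → 5×19, cost 5·20·19 = 1900; cumulative 8360
(M₁·((M₂·M₃)·(M₄·M₅))): 17×5 by 5×19 → 17×19, cost 17·5·19 = 1615; cumulative 9975
Total: 9975 scalar multiplications.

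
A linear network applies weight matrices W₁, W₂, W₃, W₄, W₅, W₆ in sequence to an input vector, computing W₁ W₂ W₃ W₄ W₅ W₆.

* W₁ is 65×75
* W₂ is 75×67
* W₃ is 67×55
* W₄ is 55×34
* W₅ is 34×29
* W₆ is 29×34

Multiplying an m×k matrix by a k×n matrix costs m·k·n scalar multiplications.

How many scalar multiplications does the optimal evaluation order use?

512285

Adjacent pairs: W₁W₂ = 65·75·67 = 326625; W₂W₃ = 75·67·55 = 276375; W₃W₄ = 67·55·34 = 125290; W₄W₅ = 55·34·29 = 54230; W₅W₆ = 34·29·34 = 33524.
Length 3: W₁..W₃: k=1: 0+276375+65·75·55=544500; k=2: 326625+0+65·67·55=566150 → min 544500 | W₂..W₄: k=2: 0+125290+75·67·34=296140; k=3: 276375+0+75·55·34=416625 → min 296140 | W₃..W₅: k=3: 0+54230+67·55·29=161095; k=4: 125290+0+67·34·29=191352 → min 161095 | W₄..W₆: k=4: 0+33524+55·34·34=97104; k=5: 54230+0+55·29·34=108460 → min 97104.
Length 4: W₁..W₄: k=1: 0+296140+65·75·34=461890; k=2: 326625+125290+65·67·34=599985; k=3: 544500+0+65·55·34=666050 → min 461890 | W₂..W₅: k=2: 0+161095+75·67·29=306820; k=3: 276375+54230+75·55·29=450230; k=4: 296140+0+75·34·29=370090 → min 306820 | W₃..W₆: k=3: 0+97104+67·55·34=222394; k=4: 125290+33524+67·34·34=236266; k=5: 161095+0+67·29·34=227157 → min 222394.
Length 5: W₁..W₅: k=1: 0+306820+65·75·29=448195; k=2: 326625+161095+65·67·29=614015; k=3: 544500+54230+65·55·29=702405; k=4: 461890+0+65·34·29=525980 → min 448195 | W₂..W₆: k=2: 0+222394+75·67·34=393244; k=3: 276375+97104+75·55·34=513729; k=4: 296140+33524+75·34·34=416364; k=5: 306820+0+75·29·34=380770 → min 380770.
Length 6: W₁..W₆: k=1: 0+380770+65·75·34=546520; k=2: 326625+222394+65·67·34=697089; k=3: 544500+97104+65·55·34=763154; k=4: 461890+33524+65·34·34=570554; k=5: 448195+0+65·29·34=512285 → min 512285.
Optimal order: ((W₁ (W₂ (W₃ (W₄ W₅)))) W₆) with cost 512285.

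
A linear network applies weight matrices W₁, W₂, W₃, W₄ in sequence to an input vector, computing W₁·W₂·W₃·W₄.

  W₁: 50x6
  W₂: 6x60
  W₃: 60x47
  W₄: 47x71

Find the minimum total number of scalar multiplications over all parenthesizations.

58242

Adjacent pairs: W₁W₂ = 50·6·60 = 18000; W₂W₃ = 6·60·47 = 16920; W₃W₄ = 60·47·71 = 200220.
Length 3: W₁..W₃: k=1: 0+16920+50·6·47=31020; k=2: 18000+0+50·60·47=159000 → min 31020 | W₂..W₄: k=2: 0+200220+6·60·71=225780; k=3: 16920+0+6·47·71=36942 → min 36942.
Length 4: W₁..W₄: k=1: 0+36942+50·6·71=58242; k=2: 18000+200220+50·60·71=431220; k=3: 31020+0+50·47·71=197870 → min 58242.
Optimal order: (W₁·((W₂·W₃)·W₄)) with cost 58242.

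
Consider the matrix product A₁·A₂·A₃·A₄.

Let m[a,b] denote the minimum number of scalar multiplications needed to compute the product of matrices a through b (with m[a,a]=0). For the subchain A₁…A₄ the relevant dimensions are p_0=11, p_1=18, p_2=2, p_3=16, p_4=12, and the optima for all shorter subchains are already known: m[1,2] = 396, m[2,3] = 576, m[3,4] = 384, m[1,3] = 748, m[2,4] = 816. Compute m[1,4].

1044

m[1,4] = min over k∈[1,3] of m[1,k]+m[k+1,4]+p_{0}·p_k·p_{4}.
k=1: 0 + 816 + 11·18·12 = 3192; k=2: 396 + 384 + 11·2·12 = 1044; k=3: 748 + 0 + 11·16·12 = 2860.
Minimum: 1044 at k=2.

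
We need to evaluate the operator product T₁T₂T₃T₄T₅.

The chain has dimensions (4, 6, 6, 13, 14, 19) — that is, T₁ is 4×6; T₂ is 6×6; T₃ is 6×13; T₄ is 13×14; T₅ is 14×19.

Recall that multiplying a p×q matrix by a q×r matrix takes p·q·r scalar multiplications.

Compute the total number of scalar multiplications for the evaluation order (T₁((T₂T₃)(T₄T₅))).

5864

(T₂T₃): 6×6 by 6×13 → 6×13, cost 6·6·13 = 468
(T₄T₅): 13×14 by 14×19 → 13×19, cost 13·14·19 = 3458
((T₂T₃)(T₄T₅)): 6×13 by 13×19 → 6×19, cost 6·13·19 = 1482; cumulative 5408
(T₁((T₂T₃)(T₄T₅))): 4×6 by 6×19 → 4×19, cost 4·6·19 = 456; cumulative 5864
Total: 5864 scalar multiplications.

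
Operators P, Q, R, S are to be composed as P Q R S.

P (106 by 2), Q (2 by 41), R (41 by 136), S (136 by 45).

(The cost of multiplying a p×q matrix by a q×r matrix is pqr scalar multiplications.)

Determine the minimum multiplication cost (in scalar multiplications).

32932

Adjacent pairs: PQ = 106·2·41 = 8692; QR = 2·41·136 = 11152; RS = 41·136·45 = 250920.
Length 3: P..R: k=1: 0+11152+106·2·136=39984; k=2: 8692+0+106·41·136=599748 → min 39984 | Q..S: k=2: 0+250920+2·41·45=254610; k=3: 11152+0+2·136·45=23392 → min 23392.
Length 4: P..S: k=1: 0+23392+106·2·45=32932; k=2: 8692+250920+106·41·45=455182; k=3: 39984+0+106·136·45=688704 → min 32932.
Optimal order: (P ((Q R) S)) with cost 32932.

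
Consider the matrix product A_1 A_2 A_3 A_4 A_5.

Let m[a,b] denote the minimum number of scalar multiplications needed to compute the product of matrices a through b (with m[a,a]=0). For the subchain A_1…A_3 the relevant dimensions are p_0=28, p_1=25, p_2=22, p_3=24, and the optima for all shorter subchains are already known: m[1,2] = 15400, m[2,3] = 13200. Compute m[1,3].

30000

m[1,3] = min over k∈[1,2] of m[1,k]+m[k+1,3]+p_{0}·p_k·p_{3}.
k=1: 0 + 13200 + 28·25·24 = 30000; k=2: 15400 + 0 + 28·22·24 = 30184.
Minimum: 30000 at k=1.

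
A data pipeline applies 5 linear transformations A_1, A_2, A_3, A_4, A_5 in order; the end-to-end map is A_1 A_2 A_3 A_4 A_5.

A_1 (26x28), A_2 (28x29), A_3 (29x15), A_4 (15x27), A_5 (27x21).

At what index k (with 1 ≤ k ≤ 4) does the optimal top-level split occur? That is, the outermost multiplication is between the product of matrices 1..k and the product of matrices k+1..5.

Adjacent pairs: A_1A_2 = 26·28·29 = 21112; A_2A_3 = 28·29·15 = 12180; A_3A_4 = 29·15·27 = 11745; A_4A_5 = 15·27·21 = 8505.
Length 3: A_1..A_3: k=1: 0+12180+26·28·15=23100; k=2: 21112+0+26·29·15=32422 → min 23100 | A_2..A_4: k=2: 0+11745+28·29·27=33669; k=3: 12180+0+28·15·27=23520 → min 23520 | A_3..A_5: k=3: 0+8505+29·15·21=17640; k=4: 11745+0+29·27·21=28188 → min 17640.
Length 4: A_1..A_4: k=1: 0+23520+26·28·27=43176; k=2: 21112+11745+26·29·27=53215; k=3: 23100+0+26·15·27=33630 → min 33630 | A_2..A_5: k=2: 0+17640+28·29·21=34692; k=3: 12180+8505+28·15·21=29505; k=4: 23520+0+28·27·21=39396 → min 29505.
Top-level splits: k=1: (A_1..A_1)·(A_2..A_5) → 0+29505+26·28·21 = 44793; k=2: (A_1..A_2)·(A_3..A_5) → 21112+17640+26·29·21 = 54586; k=3: (A_1..A_3)·(A_4..A_5) → 23100+8505+26·15·21 = 39795; k=4: (A_1..A_4)·(A_5..A_5) → 33630+0+26·27·21 = 48372.
Best split is after A_3, i.e. k = 3.

3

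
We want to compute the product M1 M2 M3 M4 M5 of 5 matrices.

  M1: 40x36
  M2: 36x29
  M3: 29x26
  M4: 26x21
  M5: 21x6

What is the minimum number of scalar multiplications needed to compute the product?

22704

Adjacent pairs: M1M2 = 40·36·29 = 41760; M2M3 = 36·29·26 = 27144; M3M4 = 29·26·21 = 15834; M4M5 = 26·21·6 = 3276.
Length 3: M1..M3: k=1: 0+27144+40·36·26=64584; k=2: 41760+0+40·29·26=71920 → min 64584 | M2..M4: k=2: 0+15834+36·29·21=37758; k=3: 27144+0+36·26·21=46800 → min 37758 | M3..M5: k=3: 0+3276+29·26·6=7800; k=4: 15834+0+29·21·6=19488 → min 7800.
Length 4: M1..M4: k=1: 0+37758+40·36·21=67998; k=2: 41760+15834+40·29·21=81954; k=3: 64584+0+40·26·21=86424 → min 67998 | M2..M5: k=2: 0+7800+36·29·6=14064; k=3: 27144+3276+36·26·6=36036; k=4: 37758+0+36·21·6=42294 → min 14064.
Length 5: M1..M5: k=1: 0+14064+40·36·6=22704; k=2: 41760+7800+40·29·6=56520; k=3: 64584+3276+40·26·6=74100; k=4: 67998+0+40·21·6=73038 → min 22704.
Optimal order: (M1 (M2 (M3 (M4 M5)))) with cost 22704.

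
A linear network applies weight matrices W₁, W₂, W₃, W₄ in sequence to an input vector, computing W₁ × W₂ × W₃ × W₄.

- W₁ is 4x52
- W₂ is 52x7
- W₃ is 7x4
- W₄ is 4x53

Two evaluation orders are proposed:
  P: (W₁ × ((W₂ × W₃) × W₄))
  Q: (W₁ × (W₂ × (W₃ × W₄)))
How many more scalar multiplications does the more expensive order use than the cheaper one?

Order P = (W₁ × ((W₂ × W₃) × W₄)): (W₂ × W₃): 52×7 by 7×4 → 52×4, cost 52·7·4 = 1456; ((W₂ × W₃) × W₄): 52×4 by 4×53 → 52×53, cost 52·4·53 = 11024; cumulative 12480; (W₁ × ((W₂ × W₃) × W₄)): 4×52 by 52×53 → 4×53, cost 4·52·53 = 11024; cumulative 23504. Total 23504.
Order Q = (W₁ × (W₂ × (W₃ × W₄))): (W₃ × W₄): 7×4 by 4×53 → 7×53, cost 7·4·53 = 1484; (W₂ × (W₃ × W₄)): 52×7 by 7×53 → 52×53, cost 52·7·53 = 19292; cumulative 20776; (W₁ × (W₂ × (W₃ × W₄))): 4×52 by 52×53 → 4×53, cost 4·52·53 = 11024; cumulative 31800. Total 31800.
Difference: |23504 − 31800| = 8296.

8296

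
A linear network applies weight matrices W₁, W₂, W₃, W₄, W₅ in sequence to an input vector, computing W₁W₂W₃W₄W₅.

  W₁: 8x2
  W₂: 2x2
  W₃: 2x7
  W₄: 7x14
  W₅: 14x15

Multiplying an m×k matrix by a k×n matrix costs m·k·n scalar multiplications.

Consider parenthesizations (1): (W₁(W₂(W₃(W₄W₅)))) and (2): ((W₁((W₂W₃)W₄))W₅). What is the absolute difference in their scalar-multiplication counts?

148

Order (1) = (W₁(W₂(W₃(W₄W₅)))): (W₄W₅): 7×14 by 14×15 → 7×15, cost 7·14·15 = 1470; (W₃(W₄W₅)): 2×7 by 7×15 → 2×15, cost 2·7·15 = 210; cumulative 1680; (W₂(W₃(W₄W₅))): 2×2 by 2×15 → 2×15, cost 2·2·15 = 60; cumulative 1740; (W₁(W₂(W₃(W₄W₅)))): 8×2 by 2×15 → 8×15, cost 8·2·15 = 240; cumulative 1980. Total 1980.
Order (2) = ((W₁((W₂W₃)W₄))W₅): (W₂W₃): 2×2 by 2×7 → 2×7, cost 2·2·7 = 28; ((W₂W₃)W₄): 2×7 by 7×14 → 2×14, cost 2·7·14 = 196; cumulative 224; (W₁((W₂W₃)W₄)): 8×2 by 2×14 → 8×14, cost 8·2·14 = 224; cumulative 448; ((W₁((W₂W₃)W₄))W₅): 8×14 by 14×15 → 8×15, cost 8·14·15 = 1680; cumulative 2128. Total 2128.
Difference: |1980 − 2128| = 148.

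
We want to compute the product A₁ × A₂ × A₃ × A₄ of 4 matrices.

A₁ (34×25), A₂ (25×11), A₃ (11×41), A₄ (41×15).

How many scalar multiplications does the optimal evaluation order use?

Adjacent pairs: A₁A₂ = 34·25·11 = 9350; A₂A₃ = 25·11·41 = 11275; A₃A₄ = 11·41·15 = 6765.
Length 3: A₁..A₃: k=1: 0+11275+34·25·41=46125; k=2: 9350+0+34·11·41=24684 → min 24684 | A₂..A₄: k=2: 0+6765+25·11·15=10890; k=3: 11275+0+25·41·15=26650 → min 10890.
Length 4: A₁..A₄: k=1: 0+10890+34·25·15=23640; k=2: 9350+6765+34·11·15=21725; k=3: 24684+0+34·41·15=45594 → min 21725.
Optimal order: ((A₁ × A₂) × (A₃ × A₄)) with cost 21725.

21725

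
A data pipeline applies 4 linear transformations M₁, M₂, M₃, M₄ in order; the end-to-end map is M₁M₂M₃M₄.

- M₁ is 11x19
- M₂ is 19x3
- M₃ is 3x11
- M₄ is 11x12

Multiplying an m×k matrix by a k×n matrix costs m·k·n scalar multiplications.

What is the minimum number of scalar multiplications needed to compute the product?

Adjacent pairs: M₁M₂ = 11·19·3 = 627; M₂M₃ = 19·3·11 = 627; M₃M₄ = 3·11·12 = 396.
Length 3: M₁..M₃: k=1: 0+627+11·19·11=2926; k=2: 627+0+11·3·11=990 → min 990 | M₂..M₄: k=2: 0+396+19·3·12=1080; k=3: 627+0+19·11·12=3135 → min 1080.
Length 4: M₁..M₄: k=1: 0+1080+11·19·12=3588; k=2: 627+396+11·3·12=1419; k=3: 990+0+11·11·12=2442 → min 1419.
Optimal order: ((M₁M₂)(M₃M₄)) with cost 1419.

1419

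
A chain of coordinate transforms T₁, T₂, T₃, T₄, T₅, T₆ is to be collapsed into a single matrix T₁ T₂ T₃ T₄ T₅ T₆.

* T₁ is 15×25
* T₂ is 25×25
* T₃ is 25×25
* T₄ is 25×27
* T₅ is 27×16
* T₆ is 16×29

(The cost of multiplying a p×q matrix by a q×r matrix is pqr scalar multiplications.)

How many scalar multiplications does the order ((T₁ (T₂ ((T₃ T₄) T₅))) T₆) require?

50635

(T₃ T₄): 25×25 by 25×27 → 25×27, cost 25·25·27 = 16875
((T₃ T₄) T₅): 25×27 by 27×16 → 25×16, cost 25·27·16 = 10800; cumulative 27675
(T₂ ((T₃ T₄) T₅)): 25×25 by 25×16 → 25×16, cost 25·25·16 = 10000; cumulative 37675
(T₁ (T₂ ((T₃ T₄) T₅))): 15×25 by 25×16 → 15×16, cost 15·25·16 = 6000; cumulative 43675
((T₁ (T₂ ((T₃ T₄) T₅))) T₆): 15×16 by 16×29 → 15×29, cost 15·16·29 = 6960; cumulative 50635
Total: 50635 scalar multiplications.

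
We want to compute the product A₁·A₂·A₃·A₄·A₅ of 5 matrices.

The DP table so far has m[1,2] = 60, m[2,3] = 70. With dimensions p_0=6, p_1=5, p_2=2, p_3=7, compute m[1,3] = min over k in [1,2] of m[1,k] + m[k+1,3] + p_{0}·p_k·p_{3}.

m[1,3] = min over k∈[1,2] of m[1,k]+m[k+1,3]+p_{0}·p_k·p_{3}.
k=1: 0 + 70 + 6·5·7 = 280; k=2: 60 + 0 + 6·2·7 = 144.
Minimum: 144 at k=2.

144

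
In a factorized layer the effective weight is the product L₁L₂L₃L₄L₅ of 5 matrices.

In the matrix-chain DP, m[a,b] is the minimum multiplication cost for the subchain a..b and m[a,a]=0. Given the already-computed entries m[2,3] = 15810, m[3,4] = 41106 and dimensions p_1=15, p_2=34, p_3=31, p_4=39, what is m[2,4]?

m[2,4] = min over k∈[2,3] of m[2,k]+m[k+1,4]+p_{1}·p_k·p_{4}.
k=2: 0 + 41106 + 15·34·39 = 60996; k=3: 15810 + 0 + 15·31·39 = 33945.
Minimum: 33945 at k=3.

33945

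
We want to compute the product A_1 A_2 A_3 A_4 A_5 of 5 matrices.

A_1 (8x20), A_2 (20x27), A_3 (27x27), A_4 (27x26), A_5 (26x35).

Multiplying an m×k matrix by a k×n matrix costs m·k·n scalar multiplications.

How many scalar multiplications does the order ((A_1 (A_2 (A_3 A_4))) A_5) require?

(A_3 A_4): 27×27 by 27×26 → 27×26, cost 27·27·26 = 18954
(A_2 (A_3 A_4)): 20×27 by 27×26 → 20×26, cost 20·27·26 = 14040; cumulative 32994
(A_1 (A_2 (A_3 A_4))): 8×20 by 20×26 → 8×26, cost 8·20·26 = 4160; cumulative 37154
((A_1 (A_2 (A_3 A_4))) A_5): 8×26 by 26×35 → 8×35, cost 8·26·35 = 7280; cumulative 44434
Total: 44434 scalar multiplications.

44434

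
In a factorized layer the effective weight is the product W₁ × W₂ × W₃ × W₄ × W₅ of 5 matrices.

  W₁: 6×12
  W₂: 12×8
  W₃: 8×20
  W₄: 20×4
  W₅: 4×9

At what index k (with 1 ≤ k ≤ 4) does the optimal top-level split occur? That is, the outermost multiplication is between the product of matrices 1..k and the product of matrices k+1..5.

4

Adjacent pairs: W₁W₂ = 6·12·8 = 576; W₂W₃ = 12·8·20 = 1920; W₃W₄ = 8·20·4 = 640; W₄W₅ = 20·4·9 = 720.
Length 3: W₁..W₃: k=1: 0+1920+6·12·20=3360; k=2: 576+0+6·8·20=1536 → min 1536 | W₂..W₄: k=2: 0+640+12·8·4=1024; k=3: 1920+0+12·20·4=2880 → min 1024 | W₃..W₅: k=3: 0+720+8·20·9=2160; k=4: 640+0+8·4·9=928 → min 928.
Length 4: W₁..W₄: k=1: 0+1024+6·12·4=1312; k=2: 576+640+6·8·4=1408; k=3: 1536+0+6·20·4=2016 → min 1312 | W₂..W₅: k=2: 0+928+12·8·9=1792; k=3: 1920+720+12·20·9=4800; k=4: 1024+0+12·4·9=1456 → min 1456.
Top-level splits: k=1: (W₁..W₁)·(W₂..W₅) → 0+1456+6·12·9 = 2104; k=2: (W₁..W₂)·(W₃..W₅) → 576+928+6·8·9 = 1936; k=3: (W₁..W₃)·(W₄..W₅) → 1536+720+6·20·9 = 3336; k=4: (W₁..W₄)·(W₅..W₅) → 1312+0+6·4·9 = 1528.
Best split is after W₄, i.e. k = 4.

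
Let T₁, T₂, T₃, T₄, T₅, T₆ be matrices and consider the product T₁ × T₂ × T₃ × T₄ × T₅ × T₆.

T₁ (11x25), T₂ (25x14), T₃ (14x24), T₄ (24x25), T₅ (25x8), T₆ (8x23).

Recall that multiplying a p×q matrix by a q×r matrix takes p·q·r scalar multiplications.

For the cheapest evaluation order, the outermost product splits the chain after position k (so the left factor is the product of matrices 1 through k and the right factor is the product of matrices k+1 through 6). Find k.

5

Adjacent pairs: T₁T₂ = 11·25·14 = 3850; T₂T₃ = 25·14·24 = 8400; T₃T₄ = 14·24·25 = 8400; T₄T₅ = 24·25·8 = 4800; T₅T₆ = 25·8·23 = 4600.
Length 3: T₁..T₃: k=1: 0+8400+11·25·24=15000; k=2: 3850+0+11·14·24=7546 → min 7546 | T₂..T₄: k=2: 0+8400+25·14·25=17150; k=3: 8400+0+25·24·25=23400 → min 17150 | T₃..T₅: k=3: 0+4800+14·24·8=7488; k=4: 8400+0+14·25·8=11200 → min 7488 | T₄..T₆: k=4: 0+4600+24·25·23=18400; k=5: 4800+0+24·8·23=9216 → min 9216.
Length 4: T₁..T₄: k=1: 0+17150+11·25·25=24025; k=2: 3850+8400+11·14·25=16100; k=3: 7546+0+11·24·25=14146 → min 14146 | T₂..T₅: k=2: 0+7488+25·14·8=10288; k=3: 8400+4800+25·24·8=18000; k=4: 17150+0+25·25·8=22150 → min 10288 | T₃..T₆: k=3: 0+9216+14·24·23=16944; k=4: 8400+4600+14·25·23=21050; k=5: 7488+0+14·8·23=10064 → min 10064.
Length 5: T₁..T₅: k=1: 0+10288+11·25·8=12488; k=2: 3850+7488+11·14·8=12570; k=3: 7546+4800+11·24·8=14458; k=4: 14146+0+11·25·8=16346 → min 12488 | T₂..T₆: k=2: 0+10064+25·14·23=18114; k=3: 8400+9216+25·24·23=31416; k=4: 17150+4600+25·25·23=36125; k=5: 10288+0+25·8·23=14888 → min 14888.
Top-level splits: k=1: (T₁..T₁)·(T₂..T₆) → 0+14888+11·25·23 = 21213; k=2: (T₁..T₂)·(T₃..T₆) → 3850+10064+11·14·23 = 17456; k=3: (T₁..T₃)·(T₄..T₆) → 7546+9216+11·24·23 = 22834; k=4: (T₁..T₄)·(T₅..T₆) → 14146+4600+11·25·23 = 25071; k=5: (T₁..T₅)·(T₆..T₆) → 12488+0+11·8·23 = 14512.
Best split is after T₅, i.e. k = 5.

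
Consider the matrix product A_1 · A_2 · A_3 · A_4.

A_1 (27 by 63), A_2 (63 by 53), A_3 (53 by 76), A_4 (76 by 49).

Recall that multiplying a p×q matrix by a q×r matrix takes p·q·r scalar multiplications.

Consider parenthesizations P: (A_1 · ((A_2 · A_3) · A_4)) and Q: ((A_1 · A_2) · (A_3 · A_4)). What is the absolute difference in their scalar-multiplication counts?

Order P = (A_1 · ((A_2 · A_3) · A_4)): (A_2 · A_3): 63×53 by 53×76 → 63×76, cost 63·53·76 = 253764; ((A_2 · A_3) · A_4): 63×76 by 76×49 → 63×49, cost 63·76·49 = 234612; cumulative 488376; (A_1 · ((A_2 · A_3) · A_4)): 27×63 by 63×49 → 27×49, cost 27·63·49 = 83349; cumulative 571725. Total 571725.
Order Q = ((A_1 · A_2) · (A_3 · A_4)): (A_1 · A_2): 27×63 by 63×53 → 27×53, cost 27·63·53 = 90153; (A_3 · A_4): 53×76 by 76×49 → 53×49, cost 53·76·49 = 197372; ((A_1 · A_2) · (A_3 · A_4)): 27×53 by 53×49 → 27×49, cost 27·53·49 = 70119; cumulative 357644. Total 357644.
Difference: |571725 − 357644| = 214081.

214081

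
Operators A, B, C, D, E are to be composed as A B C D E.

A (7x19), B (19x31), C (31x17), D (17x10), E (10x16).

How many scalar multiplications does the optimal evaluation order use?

Adjacent pairs: AB = 7·19·31 = 4123; BC = 19·31·17 = 10013; CD = 31·17·10 = 5270; DE = 17·10·16 = 2720.
Length 3: A..C: k=1: 0+10013+7·19·17=12274; k=2: 4123+0+7·31·17=7812 → min 7812 | B..D: k=2: 0+5270+19·31·10=11160; k=3: 10013+0+19·17·10=13243 → min 11160 | C..E: k=3: 0+2720+31·17·16=11152; k=4: 5270+0+31·10·16=10230 → min 10230.
Length 4: A..D: k=1: 0+11160+7·19·10=12490; k=2: 4123+5270+7·31·10=11563; k=3: 7812+0+7·17·10=9002 → min 9002 | B..E: k=2: 0+10230+19·31·16=19654; k=3: 10013+2720+19·17·16=17901; k=4: 11160+0+19·10·16=14200 → min 14200.
Length 5: A..E: k=1: 0+14200+7·19·16=16328; k=2: 4123+10230+7·31·16=17825; k=3: 7812+2720+7·17·16=12436; k=4: 9002+0+7·10·16=10122 → min 10122.
Optimal order: ((((A B) C) D) E) with cost 10122.

10122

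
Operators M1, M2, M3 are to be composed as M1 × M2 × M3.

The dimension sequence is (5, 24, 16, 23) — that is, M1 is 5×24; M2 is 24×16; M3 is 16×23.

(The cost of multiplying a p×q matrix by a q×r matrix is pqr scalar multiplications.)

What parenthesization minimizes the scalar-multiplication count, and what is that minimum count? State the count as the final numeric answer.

(M1 × (M2 × M3)): cost 11592.
((M1 × M2) × M3): cost 3760.
Optimal: ((M1 × M2) × M3) with cost 3760.

3760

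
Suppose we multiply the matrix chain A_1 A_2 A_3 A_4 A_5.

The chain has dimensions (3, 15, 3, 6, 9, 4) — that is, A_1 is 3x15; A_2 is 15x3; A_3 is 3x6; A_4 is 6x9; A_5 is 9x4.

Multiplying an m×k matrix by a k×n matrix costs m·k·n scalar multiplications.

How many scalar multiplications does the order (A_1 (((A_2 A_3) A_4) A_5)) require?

1800

(A_2 A_3): 15×3 by 3×6 → 15×6, cost 15·3·6 = 270
((A_2 A_3) A_4): 15×6 by 6×9 → 15×9, cost 15·6·9 = 810; cumulative 1080
(((A_2 A_3) A_4) A_5): 15×9 by 9×4 → 15×4, cost 15·9·4 = 540; cumulative 1620
(A_1 (((A_2 A_3) A_4) A_5)): 3×15 by 15×4 → 3×4, cost 3·15·4 = 180; cumulative 1800
Total: 1800 scalar multiplications.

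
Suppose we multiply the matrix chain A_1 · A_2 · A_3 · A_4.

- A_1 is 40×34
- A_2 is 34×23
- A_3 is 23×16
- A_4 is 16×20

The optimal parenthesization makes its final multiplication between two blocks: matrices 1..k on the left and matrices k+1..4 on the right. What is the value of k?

Adjacent pairs: A_1A_2 = 40·34·23 = 31280; A_2A_3 = 34·23·16 = 12512; A_3A_4 = 23·16·20 = 7360.
Length 3: A_1..A_3: k=1: 0+12512+40·34·16=34272; k=2: 31280+0+40·23·16=46000 → min 34272 | A_2..A_4: k=2: 0+7360+34·23·20=23000; k=3: 12512+0+34·16·20=23392 → min 23000.
Top-level splits: k=1: (A_1..A_1)·(A_2..A_4) → 0+23000+40·34·20 = 50200; k=2: (A_1..A_2)·(A_3..A_4) → 31280+7360+40·23·20 = 57040; k=3: (A_1..A_3)·(A_4..A_4) → 34272+0+40·16·20 = 47072.
Best split is after A_3, i.e. k = 3.

3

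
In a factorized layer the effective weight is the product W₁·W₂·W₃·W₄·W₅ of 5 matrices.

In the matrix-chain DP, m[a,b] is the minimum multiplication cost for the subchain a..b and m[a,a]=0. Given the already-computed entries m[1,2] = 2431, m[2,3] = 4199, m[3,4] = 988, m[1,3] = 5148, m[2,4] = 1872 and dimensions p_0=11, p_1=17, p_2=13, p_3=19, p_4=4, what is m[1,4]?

m[1,4] = min over k∈[1,3] of m[1,k]+m[k+1,4]+p_{0}·p_k·p_{4}.
k=1: 0 + 1872 + 11·17·4 = 2620; k=2: 2431 + 988 + 11·13·4 = 3991; k=3: 5148 + 0 + 11·19·4 = 5984.
Minimum: 2620 at k=1.

2620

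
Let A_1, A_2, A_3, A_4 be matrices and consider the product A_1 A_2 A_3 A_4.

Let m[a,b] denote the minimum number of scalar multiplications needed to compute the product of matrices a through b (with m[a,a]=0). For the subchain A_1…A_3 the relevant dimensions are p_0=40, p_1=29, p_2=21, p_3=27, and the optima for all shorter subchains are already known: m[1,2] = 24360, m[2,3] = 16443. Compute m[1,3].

m[1,3] = min over k∈[1,2] of m[1,k]+m[k+1,3]+p_{0}·p_k·p_{3}.
k=1: 0 + 16443 + 40·29·27 = 47763; k=2: 24360 + 0 + 40·21·27 = 47040.
Minimum: 47040 at k=2.

47040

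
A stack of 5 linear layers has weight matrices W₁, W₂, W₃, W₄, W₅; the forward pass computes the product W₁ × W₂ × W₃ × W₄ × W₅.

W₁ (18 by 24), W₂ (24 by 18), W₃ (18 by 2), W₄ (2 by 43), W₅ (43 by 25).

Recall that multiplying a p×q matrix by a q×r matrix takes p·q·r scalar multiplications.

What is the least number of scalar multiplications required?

Adjacent pairs: W₁W₂ = 18·24·18 = 7776; W₂W₃ = 24·18·2 = 864; W₃W₄ = 18·2·43 = 1548; W₄W₅ = 2·43·25 = 2150.
Length 3: W₁..W₃: k=1: 0+864+18·24·2=1728; k=2: 7776+0+18·18·2=8424 → min 1728 | W₂..W₄: k=2: 0+1548+24·18·43=20124; k=3: 864+0+24·2·43=2928 → min 2928 | W₃..W₅: k=3: 0+2150+18·2·25=3050; k=4: 1548+0+18·43·25=20898 → min 3050.
Length 4: W₁..W₄: k=1: 0+2928+18·24·43=21504; k=2: 7776+1548+18·18·43=23256; k=3: 1728+0+18·2·43=3276 → min 3276 | W₂..W₅: k=2: 0+3050+24·18·25=13850; k=3: 864+2150+24·2·25=4214; k=4: 2928+0+24·43·25=28728 → min 4214.
Length 5: W₁..W₅: k=1: 0+4214+18·24·25=15014; k=2: 7776+3050+18·18·25=18926; k=3: 1728+2150+18·2·25=4778; k=4: 3276+0+18·43·25=22626 → min 4778.
Optimal order: ((W₁ × (W₂ × W₃)) × (W₄ × W₅)) with cost 4778.

4778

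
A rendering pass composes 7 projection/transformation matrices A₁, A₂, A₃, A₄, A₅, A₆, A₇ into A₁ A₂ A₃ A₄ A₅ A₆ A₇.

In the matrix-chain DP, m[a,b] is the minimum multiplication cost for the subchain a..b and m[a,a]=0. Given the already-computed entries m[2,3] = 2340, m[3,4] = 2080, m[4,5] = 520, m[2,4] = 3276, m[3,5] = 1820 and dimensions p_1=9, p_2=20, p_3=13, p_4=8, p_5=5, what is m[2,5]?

2720

m[2,5] = min over k∈[2,4] of m[2,k]+m[k+1,5]+p_{1}·p_k·p_{5}.
k=2: 0 + 1820 + 9·20·5 = 2720; k=3: 2340 + 520 + 9·13·5 = 3445; k=4: 3276 + 0 + 9·8·5 = 3636.
Minimum: 2720 at k=2.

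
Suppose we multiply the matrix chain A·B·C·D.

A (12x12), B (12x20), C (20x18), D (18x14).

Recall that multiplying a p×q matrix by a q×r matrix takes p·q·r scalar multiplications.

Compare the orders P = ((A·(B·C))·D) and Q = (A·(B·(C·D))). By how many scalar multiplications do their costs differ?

Order P = ((A·(B·C))·D): (B·C): 12×20 by 20×18 → 12×18, cost 12·20·18 = 4320; (A·(B·C)): 12×12 by 12×18 → 12×18, cost 12·12·18 = 2592; cumulative 6912; ((A·(B·C))·D): 12×18 by 18×14 → 12×14, cost 12·18·14 = 3024; cumulative 9936. Total 9936.
Order Q = (A·(B·(C·D))): (C·D): 20×18 by 18×14 → 20×14, cost 20·18·14 = 5040; (B·(C·D)): 12×20 by 20×14 → 12×14, cost 12·20·14 = 3360; cumulative 8400; (A·(B·(C·D))): 12×12 by 12×14 → 12×14, cost 12·12·14 = 2016; cumulative 10416. Total 10416.
Difference: |9936 − 10416| = 480.

480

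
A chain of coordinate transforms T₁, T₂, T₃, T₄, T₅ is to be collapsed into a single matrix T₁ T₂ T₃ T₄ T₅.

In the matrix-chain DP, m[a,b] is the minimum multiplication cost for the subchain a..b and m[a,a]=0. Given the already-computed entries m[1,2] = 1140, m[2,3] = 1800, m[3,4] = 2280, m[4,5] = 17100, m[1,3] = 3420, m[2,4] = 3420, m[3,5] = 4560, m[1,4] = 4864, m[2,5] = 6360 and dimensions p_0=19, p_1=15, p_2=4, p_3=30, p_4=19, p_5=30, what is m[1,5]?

7980

m[1,5] = min over k∈[1,4] of m[1,k]+m[k+1,5]+p_{0}·p_k·p_{5}.
k=1: 0 + 6360 + 19·15·30 = 14910; k=2: 1140 + 4560 + 19·4·30 = 7980; k=3: 3420 + 17100 + 19·30·30 = 37620; k=4: 4864 + 0 + 19·19·30 = 15694.
Minimum: 7980 at k=2.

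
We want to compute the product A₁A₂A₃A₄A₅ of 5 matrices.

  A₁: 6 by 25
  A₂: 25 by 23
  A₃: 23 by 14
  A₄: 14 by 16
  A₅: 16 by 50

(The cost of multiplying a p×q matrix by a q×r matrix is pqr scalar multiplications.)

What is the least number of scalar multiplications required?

Adjacent pairs: A₁A₂ = 6·25·23 = 3450; A₂A₃ = 25·23·14 = 8050; A₃A₄ = 23·14·16 = 5152; A₄A₅ = 14·16·50 = 11200.
Length 3: A₁..A₃: k=1: 0+8050+6·25·14=10150; k=2: 3450+0+6·23·14=5382 → min 5382 | A₂..A₄: k=2: 0+5152+25·23·16=14352; k=3: 8050+0+25·14·16=13650 → min 13650 | A₃..A₅: k=3: 0+11200+23·14·50=27300; k=4: 5152+0+23·16·50=23552 → min 23552.
Length 4: A₁..A₄: k=1: 0+13650+6·25·16=16050; k=2: 3450+5152+6·23·16=10810; k=3: 5382+0+6·14·16=6726 → min 6726 | A₂..A₅: k=2: 0+23552+25·23·50=52302; k=3: 8050+11200+25·14·50=36750; k=4: 13650+0+25·16·50=33650 → min 33650.
Length 5: A₁..A₅: k=1: 0+33650+6·25·50=41150; k=2: 3450+23552+6·23·50=33902; k=3: 5382+11200+6·14·50=20782; k=4: 6726+0+6·16·50=11526 → min 11526.
Optimal order: ((((A₁A₂)A₃)A₄)A₅) with cost 11526.

11526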